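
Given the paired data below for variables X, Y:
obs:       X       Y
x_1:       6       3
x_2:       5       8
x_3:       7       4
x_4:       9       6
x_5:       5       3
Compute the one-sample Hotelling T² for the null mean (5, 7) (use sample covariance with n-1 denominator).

Step 1 — sample mean vector:
  mean(X) = (6 + 5 + 7 + 9 + 5) / 5 = 32/5 = 6.4
  mean(Y) = (3 + 8 + 4 + 6 + 3) / 5 = 24/5 = 4.8
  x̄ = (6.4, 4.8),  deviation x̄ - mu_0 = (6.4, 4.8) - (5, 7) = (1.4, -2.2).

Step 2 — sample covariance matrix, S[i,j] = (1/(n-1)) · Σ_k (x_{k,i} - mean_i) · (x_{k,j} - mean_j), divisor n-1 = 4:
  S[X,X] = ((-0.4)·(-0.4) + (-1.4)·(-1.4) + (0.6)·(0.6) + (2.6)·(2.6) + (-1.4)·(-1.4)) / 4 = 11.2/4 = 2.8
  S[X,Y] = ((-0.4)·(-1.8) + (-1.4)·(3.2) + (0.6)·(-0.8) + (2.6)·(1.2) + (-1.4)·(-1.8)) / 4 = 1.4/4 = 0.35
  S[Y,Y] = ((-1.8)·(-1.8) + (3.2)·(3.2) + (-0.8)·(-0.8) + (1.2)·(1.2) + (-1.8)·(-1.8)) / 4 = 18.8/4 = 4.7
  S = [[2.8, 0.35],
 [0.35, 4.7]].

Step 3 — invert S. det(S) = 2.8·4.7 - (0.35)² = 13.0375.
  S^{-1} = (1/det) · [[d, -b], [-b, a]] = [[0.3605, -0.0268],
 [-0.0268, 0.2148]].

Step 4 — quadratic form (x̄ - mu_0)^T · S^{-1} · (x̄ - mu_0):
  S^{-1} · (x̄ - mu_0) = (0.5638, -0.5101),
  (x̄ - mu_0)^T · [...] = (1.4)·(0.5638) + (-2.2)·(-0.5101) = 1.9114.

Step 5 — scale by n: T² = 5 · 1.9114 = 9.557.

T² ≈ 9.557


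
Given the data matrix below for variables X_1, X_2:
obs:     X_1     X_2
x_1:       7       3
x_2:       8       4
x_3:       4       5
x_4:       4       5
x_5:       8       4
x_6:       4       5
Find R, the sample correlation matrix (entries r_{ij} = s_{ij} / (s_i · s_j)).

Step 1 — column means:
  mean(X_1) = (7 + 8 + 4 + 4 + 8 + 4) / 6 = 35/6 = 5.8333
  mean(X_2) = (3 + 4 + 5 + 5 + 4 + 5) / 6 = 26/6 = 4.3333

Step 2 — sample variances and covariances s[i,j] = (1/(n-1)) · Σ_k (x_{k,i} - mean_i) · (x_{k,j} - mean_j), with n-1 = 5:
  s[X_1,X_1] = ((1.1667)·(1.1667) + (2.1667)·(2.1667) + (-1.8333)·(-1.8333) + (-1.8333)·(-1.8333) + (2.1667)·(2.1667) + (-1.8333)·(-1.8333)) / 5 = 20.8333/5 = 4.1667
  s[X_1,X_2] = ((1.1667)·(-1.3333) + (2.1667)·(-0.3333) + (-1.8333)·(0.6667) + (-1.8333)·(0.6667) + (2.1667)·(-0.3333) + (-1.8333)·(0.6667)) / 5 = -6.6667/5 = -1.3333
  s[X_2,X_2] = ((-1.3333)·(-1.3333) + (-0.3333)·(-0.3333) + (0.6667)·(0.6667) + (0.6667)·(0.6667) + (-0.3333)·(-0.3333) + (0.6667)·(0.6667)) / 5 = 3.3333/5 = 0.6667
  Sample standard deviations s_i = √(s[i,i]):
  s(X_1) = √(4.1667) = 2.0412
  s(X_2) = √(0.6667) = 0.8165

Step 3 — r_{ij} = s_{ij} / (s_i · s_j):
  r[X_1,X_1] = 1 (diagonal).
  r[X_1,X_2] = -1.3333 / (2.0412 · 0.8165) = -1.3333 / 1.6667 = -0.8
  r[X_2,X_2] = 1 (diagonal).

R is symmetric with unit diagonal. Assembling:

R = [[1, -0.8],
 [-0.8, 1]]


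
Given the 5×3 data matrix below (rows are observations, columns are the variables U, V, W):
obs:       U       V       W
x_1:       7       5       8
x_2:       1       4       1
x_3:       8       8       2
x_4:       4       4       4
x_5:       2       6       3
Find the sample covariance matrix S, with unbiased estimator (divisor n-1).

Step 1 — column means:
  mean(U) = (7 + 1 + 8 + 4 + 2) / 5 = 22/5 = 4.4
  mean(V) = (5 + 4 + 8 + 4 + 6) / 5 = 27/5 = 5.4
  mean(W) = (8 + 1 + 2 + 4 + 3) / 5 = 18/5 = 3.6

Step 2 — sample covariance S[i,j] = (1/(n-1)) · Σ_k (x_{k,i} - mean_i) · (x_{k,j} - mean_j), with n-1 = 4.
  S[U,U] = ((2.6)·(2.6) + (-3.4)·(-3.4) + (3.6)·(3.6) + (-0.4)·(-0.4) + (-2.4)·(-2.4)) / 4 = 37.2/4 = 9.3
  S[U,V] = ((2.6)·(-0.4) + (-3.4)·(-1.4) + (3.6)·(2.6) + (-0.4)·(-1.4) + (-2.4)·(0.6)) / 4 = 12.2/4 = 3.05
  S[U,W] = ((2.6)·(4.4) + (-3.4)·(-2.6) + (3.6)·(-1.6) + (-0.4)·(0.4) + (-2.4)·(-0.6)) / 4 = 15.8/4 = 3.95
  S[V,V] = ((-0.4)·(-0.4) + (-1.4)·(-1.4) + (2.6)·(2.6) + (-1.4)·(-1.4) + (0.6)·(0.6)) / 4 = 11.2/4 = 2.8
  S[V,W] = ((-0.4)·(4.4) + (-1.4)·(-2.6) + (2.6)·(-1.6) + (-1.4)·(0.4) + (0.6)·(-0.6)) / 4 = -3.2/4 = -0.8
  S[W,W] = ((4.4)·(4.4) + (-2.6)·(-2.6) + (-1.6)·(-1.6) + (0.4)·(0.4) + (-0.6)·(-0.6)) / 4 = 29.2/4 = 7.3

S is symmetric (S[j,i] = S[i,j]). Assembling:

S = [[9.3, 3.05, 3.95],
 [3.05, 2.8, -0.8],
 [3.95, -0.8, 7.3]]


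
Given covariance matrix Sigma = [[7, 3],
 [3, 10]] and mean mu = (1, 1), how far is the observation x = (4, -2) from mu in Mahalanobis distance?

Step 1 — centre the observation: (x - mu) = (3, -3).

Step 2 — invert Sigma. det(Sigma) = 7·10 - (3)² = 61.
  Sigma^{-1} = (1/det) · [[d, -b], [-b, a]] = [[0.1639, -0.0492],
 [-0.0492, 0.1148]].

Step 3 — form the quadratic (x - mu)^T · Sigma^{-1} · (x - mu):
  Sigma^{-1} · (x - mu) = (0.6393, -0.4918).
  (x - mu)^T · [Sigma^{-1} · (x - mu)] = (3)·(0.6393) + (-3)·(-0.4918) = 3.3934.

Step 4 — take square root: d = √(3.3934) ≈ 1.8421.

d(x, mu) = √(3.3934) ≈ 1.8421


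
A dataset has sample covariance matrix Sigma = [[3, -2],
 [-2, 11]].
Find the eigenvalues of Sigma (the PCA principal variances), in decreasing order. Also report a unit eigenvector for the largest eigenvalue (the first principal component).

Step 1 — characteristic polynomial of 2×2 Sigma:
  det(Sigma - λI) = λ² - trace · λ + det = 0.
  trace = 3 + 11 = 14, det = 3·11 - (-2)² = 29.
Step 2 — discriminant:
  Δ = trace² - 4·det = 196 - 116 = 80.
Step 3 — eigenvalues:
  λ = (trace ± √Δ)/2 = (14 ± 8.9443)/2,
  λ_1 = 11.4721,  λ_2 = 2.5279.

Step 4 — unit eigenvector for λ_1: solve (Sigma - λ_1 I)v = 0. First row:
  (3 - 11.4721)·v_x + (-2)·v_y = 0, i.e. (-8.4721)·v_x + (-2)·v_y = 0,
  so v ∝ (b, λ_1 - a) = (-2, 8.4721); multiply by -1 so the first entry is positive: u = (2, -8.4721).
  ||u|| = √((2)² + (-8.4721)²) = √(75.7771) ≈ 8.705,
  v_1 = u/||u|| ≈ (0.2298, -0.9732) (||v_1|| = 1).

λ_1 = 11.4721,  λ_2 = 2.5279;  v_1 ≈ (0.2298, -0.9732)


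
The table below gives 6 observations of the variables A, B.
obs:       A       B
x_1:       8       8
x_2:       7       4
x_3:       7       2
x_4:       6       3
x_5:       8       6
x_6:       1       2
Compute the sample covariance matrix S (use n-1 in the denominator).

Step 1 — column means:
  mean(A) = (8 + 7 + 7 + 6 + 8 + 1) / 6 = 37/6 = 6.1667
  mean(B) = (8 + 4 + 2 + 3 + 6 + 2) / 6 = 25/6 = 4.1667

Step 2 — sample covariance S[i,j] = (1/(n-1)) · Σ_k (x_{k,i} - mean_i) · (x_{k,j} - mean_j), with n-1 = 5.
  S[A,A] = ((1.8333)·(1.8333) + (0.8333)·(0.8333) + (0.8333)·(0.8333) + (-0.1667)·(-0.1667) + (1.8333)·(1.8333) + (-5.1667)·(-5.1667)) / 5 = 34.8333/5 = 6.9667
  S[A,B] = ((1.8333)·(3.8333) + (0.8333)·(-0.1667) + (0.8333)·(-2.1667) + (-0.1667)·(-1.1667) + (1.8333)·(1.8333) + (-5.1667)·(-2.1667)) / 5 = 19.8333/5 = 3.9667
  S[B,B] = ((3.8333)·(3.8333) + (-0.1667)·(-0.1667) + (-2.1667)·(-2.1667) + (-1.1667)·(-1.1667) + (1.8333)·(1.8333) + (-2.1667)·(-2.1667)) / 5 = 28.8333/5 = 5.7667

S is symmetric (S[j,i] = S[i,j]). Assembling:

S = [[6.9667, 3.9667],
 [3.9667, 5.7667]]


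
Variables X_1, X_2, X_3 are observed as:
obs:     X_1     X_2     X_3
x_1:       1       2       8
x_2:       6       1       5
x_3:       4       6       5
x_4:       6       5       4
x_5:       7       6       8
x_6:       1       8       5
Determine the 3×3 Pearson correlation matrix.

Step 1 — column means:
  mean(X_1) = (1 + 6 + 4 + 6 + 7 + 1) / 6 = 25/6 = 4.1667
  mean(X_2) = (2 + 1 + 6 + 5 + 6 + 8) / 6 = 28/6 = 4.6667
  mean(X_3) = (8 + 5 + 5 + 4 + 8 + 5) / 6 = 35/6 = 5.8333

Step 2 — sample variances and covariances s[i,j] = (1/(n-1)) · Σ_k (x_{k,i} - mean_i) · (x_{k,j} - mean_j), with n-1 = 5:
  s[X_1,X_1] = ((-3.1667)·(-3.1667) + (1.8333)·(1.8333) + (-0.1667)·(-0.1667) + (1.8333)·(1.8333) + (2.8333)·(2.8333) + (-3.1667)·(-3.1667)) / 5 = 34.8333/5 = 6.9667
  s[X_1,X_2] = ((-3.1667)·(-2.6667) + (1.8333)·(-3.6667) + (-0.1667)·(1.3333) + (1.8333)·(0.3333) + (2.8333)·(1.3333) + (-3.1667)·(3.3333)) / 5 = -4.6667/5 = -0.9333
  s[X_1,X_3] = ((-3.1667)·(2.1667) + (1.8333)·(-0.8333) + (-0.1667)·(-0.8333) + (1.8333)·(-1.8333) + (2.8333)·(2.1667) + (-3.1667)·(-0.8333)) / 5 = -2.8333/5 = -0.5667
  s[X_2,X_2] = ((-2.6667)·(-2.6667) + (-3.6667)·(-3.6667) + (1.3333)·(1.3333) + (0.3333)·(0.3333) + (1.3333)·(1.3333) + (3.3333)·(3.3333)) / 5 = 35.3333/5 = 7.0667
  s[X_2,X_3] = ((-2.6667)·(2.1667) + (-3.6667)·(-0.8333) + (1.3333)·(-0.8333) + (0.3333)·(-1.8333) + (1.3333)·(2.1667) + (3.3333)·(-0.8333)) / 5 = -4.3333/5 = -0.8667
  s[X_3,X_3] = ((2.1667)·(2.1667) + (-0.8333)·(-0.8333) + (-0.8333)·(-0.8333) + (-1.8333)·(-1.8333) + (2.1667)·(2.1667) + (-0.8333)·(-0.8333)) / 5 = 14.8333/5 = 2.9667
  Sample standard deviations s_i = √(s[i,i]):
  s(X_1) = √(6.9667) = 2.6394
  s(X_2) = √(7.0667) = 2.6583
  s(X_3) = √(2.9667) = 1.7224

Step 3 — r_{ij} = s_{ij} / (s_i · s_j):
  r[X_1,X_1] = 1 (diagonal).
  r[X_1,X_2] = -0.9333 / (2.6394 · 2.6583) = -0.9333 / 7.0165 = -0.133
  r[X_1,X_3] = -0.5667 / (2.6394 · 1.7224) = -0.5667 / 4.5462 = -0.1246
  r[X_2,X_2] = 1 (diagonal).
  r[X_2,X_3] = -0.8667 / (2.6583 · 1.7224) = -0.8667 / 4.5787 = -0.1893
  r[X_3,X_3] = 1 (diagonal).

R is symmetric with unit diagonal. Assembling:

R = [[1, -0.133, -0.1246],
 [-0.133, 1, -0.1893],
 [-0.1246, -0.1893, 1]]


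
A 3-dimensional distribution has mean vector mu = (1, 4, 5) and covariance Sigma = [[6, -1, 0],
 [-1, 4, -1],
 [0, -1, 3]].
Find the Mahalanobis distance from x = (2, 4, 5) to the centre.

Step 1 — centre the observation: (x - mu) = (1, 0, 0).

Step 2 — invert Sigma (cofactor / det for 3×3, or solve directly):
  Sigma^{-1} = [[0.1746, 0.0476, 0.0159],
 [0.0476, 0.2857, 0.0952],
 [0.0159, 0.0952, 0.3651]].

Step 3 — form the quadratic (x - mu)^T · Sigma^{-1} · (x - mu):
  Sigma^{-1} · (x - mu) = (0.1746, 0.0476, 0.0159).
  (x - mu)^T · [Sigma^{-1} · (x - mu)] = (1)·(0.1746) + (0)·(0.0476) + (0)·(0.0159) = 0.1746.

Step 4 — take square root: d = √(0.1746) ≈ 0.4179.

d(x, mu) = √(0.1746) ≈ 0.4179


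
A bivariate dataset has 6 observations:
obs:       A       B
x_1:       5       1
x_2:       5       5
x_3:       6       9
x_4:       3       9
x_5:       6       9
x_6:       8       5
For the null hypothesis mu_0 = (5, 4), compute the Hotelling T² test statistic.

Step 1 — sample mean vector:
  mean(A) = (5 + 5 + 6 + 3 + 6 + 8) / 6 = 33/6 = 5.5
  mean(B) = (1 + 5 + 9 + 9 + 9 + 5) / 6 = 38/6 = 6.3333
  x̄ = (5.5, 6.3333),  deviation x̄ - mu_0 = (5.5, 6.3333) - (5, 4) = (0.5, 2.3333).

Step 2 — sample covariance matrix, S[i,j] = (1/(n-1)) · Σ_k (x_{k,i} - mean_i) · (x_{k,j} - mean_j), divisor n-1 = 5:
  S[A,A] = ((-0.5)·(-0.5) + (-0.5)·(-0.5) + (0.5)·(0.5) + (-2.5)·(-2.5) + (0.5)·(0.5) + (2.5)·(2.5)) / 5 = 13.5/5 = 2.7
  S[A,B] = ((-0.5)·(-5.3333) + (-0.5)·(-1.3333) + (0.5)·(2.6667) + (-2.5)·(2.6667) + (0.5)·(2.6667) + (2.5)·(-1.3333)) / 5 = -4/5 = -0.8
  S[B,B] = ((-5.3333)·(-5.3333) + (-1.3333)·(-1.3333) + (2.6667)·(2.6667) + (2.6667)·(2.6667) + (2.6667)·(2.6667) + (-1.3333)·(-1.3333)) / 5 = 53.3333/5 = 10.6667
  S = [[2.7, -0.8],
 [-0.8, 10.6667]].

Step 3 — invert S. det(S) = 2.7·10.6667 - (-0.8)² = 28.16.
  S^{-1} = (1/det) · [[d, -b], [-b, a]] = [[0.3788, 0.0284],
 [0.0284, 0.0959]].

Step 4 — quadratic form (x̄ - mu_0)^T · S^{-1} · (x̄ - mu_0):
  S^{-1} · (x̄ - mu_0) = (0.2557, 0.2379),
  (x̄ - mu_0)^T · [...] = (0.5)·(0.2557) + (2.3333)·(0.2379) = 0.683.

Step 5 — scale by n: T² = 6 · 0.683 = 4.098.

T² ≈ 4.098


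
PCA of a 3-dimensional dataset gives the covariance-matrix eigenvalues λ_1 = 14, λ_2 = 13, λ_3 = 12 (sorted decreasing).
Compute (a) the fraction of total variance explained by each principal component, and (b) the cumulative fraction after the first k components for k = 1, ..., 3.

Step 1 — total variance = trace(Sigma) = Σ λ_i = 14 + 13 + 12 = 39.

Step 2 — fraction explained by component i = λ_i / Σ λ:
  PC1: 14/39 = 0.359
  PC2: 13/39 = 0.3333
  PC3: 12/39 = 0.3077

Step 3 — cumulative fraction after k components = (λ_1 + ... + λ_k) / Σ λ:
  k = 1: 14/39 = 0.359
  k = 2: (14 + 13)/39 = 27/39 = 0.6923
  k = 3: (14 + 13 + 12)/39 = 39/39 = 1

Summary (fraction, with percent):

explained: PC1 0.359 (35.9%), PC2 0.3333 (33.33%), PC3 0.3077 (30.77%);  cumulative: 0.359, 0.6923, 1


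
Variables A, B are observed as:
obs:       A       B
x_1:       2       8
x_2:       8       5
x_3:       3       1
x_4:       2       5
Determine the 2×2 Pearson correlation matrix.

Step 1 — column means:
  mean(A) = (2 + 8 + 3 + 2) / 4 = 15/4 = 3.75
  mean(B) = (8 + 5 + 1 + 5) / 4 = 19/4 = 4.75

Step 2 — sample variances and covariances s[i,j] = (1/(n-1)) · Σ_k (x_{k,i} - mean_i) · (x_{k,j} - mean_j), with n-1 = 3:
  s[A,A] = ((-1.75)·(-1.75) + (4.25)·(4.25) + (-0.75)·(-0.75) + (-1.75)·(-1.75)) / 3 = 24.75/3 = 8.25
  s[A,B] = ((-1.75)·(3.25) + (4.25)·(0.25) + (-0.75)·(-3.75) + (-1.75)·(0.25)) / 3 = -2.25/3 = -0.75
  s[B,B] = ((3.25)·(3.25) + (0.25)·(0.25) + (-3.75)·(-3.75) + (0.25)·(0.25)) / 3 = 24.75/3 = 8.25
  Sample standard deviations s_i = √(s[i,i]):
  s(A) = √(8.25) = 2.8723
  s(B) = √(8.25) = 2.8723

Step 3 — r_{ij} = s_{ij} / (s_i · s_j):
  r[A,A] = 1 (diagonal).
  r[A,B] = -0.75 / (2.8723 · 2.8723) = -0.75 / 8.25 = -0.0909
  r[B,B] = 1 (diagonal).

R is symmetric with unit diagonal. Assembling:

R = [[1, -0.0909],
 [-0.0909, 1]]


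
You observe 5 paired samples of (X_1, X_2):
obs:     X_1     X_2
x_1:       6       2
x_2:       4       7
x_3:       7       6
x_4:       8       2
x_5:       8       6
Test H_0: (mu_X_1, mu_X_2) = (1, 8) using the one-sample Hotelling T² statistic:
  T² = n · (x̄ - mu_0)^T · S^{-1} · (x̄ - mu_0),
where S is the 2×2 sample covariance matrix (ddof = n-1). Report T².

Step 1 — sample mean vector:
  mean(X_1) = (6 + 4 + 7 + 8 + 8) / 5 = 33/5 = 6.6
  mean(X_2) = (2 + 7 + 6 + 2 + 6) / 5 = 23/5 = 4.6
  x̄ = (6.6, 4.6),  deviation x̄ - mu_0 = (6.6, 4.6) - (1, 8) = (5.6, -3.4).

Step 2 — sample covariance matrix, S[i,j] = (1/(n-1)) · Σ_k (x_{k,i} - mean_i) · (x_{k,j} - mean_j), divisor n-1 = 4:
  S[X_1,X_1] = ((-0.6)·(-0.6) + (-2.6)·(-2.6) + (0.4)·(0.4) + (1.4)·(1.4) + (1.4)·(1.4)) / 4 = 11.2/4 = 2.8
  S[X_1,X_2] = ((-0.6)·(-2.6) + (-2.6)·(2.4) + (0.4)·(1.4) + (1.4)·(-2.6) + (1.4)·(1.4)) / 4 = -5.8/4 = -1.45
  S[X_2,X_2] = ((-2.6)·(-2.6) + (2.4)·(2.4) + (1.4)·(1.4) + (-2.6)·(-2.6) + (1.4)·(1.4)) / 4 = 23.2/4 = 5.8
  S = [[2.8, -1.45],
 [-1.45, 5.8]].

Step 3 — invert S. det(S) = 2.8·5.8 - (-1.45)² = 14.1375.
  S^{-1} = (1/det) · [[d, -b], [-b, a]] = [[0.4103, 0.1026],
 [0.1026, 0.1981]].

Step 4 — quadratic form (x̄ - mu_0)^T · S^{-1} · (x̄ - mu_0):
  S^{-1} · (x̄ - mu_0) = (1.9487, -0.099),
  (x̄ - mu_0)^T · [...] = (5.6)·(1.9487) + (-3.4)·(-0.099) = 11.2495.

Step 5 — scale by n: T² = 5 · 11.2495 = 56.2476.

T² ≈ 56.2476


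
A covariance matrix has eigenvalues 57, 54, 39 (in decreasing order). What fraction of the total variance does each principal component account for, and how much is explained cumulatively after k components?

Step 1 — total variance = trace(Sigma) = Σ λ_i = 57 + 54 + 39 = 150.

Step 2 — fraction explained by component i = λ_i / Σ λ:
  PC1: 57/150 = 0.38
  PC2: 54/150 = 0.36
  PC3: 39/150 = 0.26

Step 3 — cumulative fraction after k components = (λ_1 + ... + λ_k) / Σ λ:
  k = 1: 57/150 = 0.38
  k = 2: (57 + 54)/150 = 111/150 = 0.74
  k = 3: (57 + 54 + 39)/150 = 150/150 = 1

Summary (fraction, with percent):

explained: PC1 0.38 (38%), PC2 0.36 (36%), PC3 0.26 (26%);  cumulative: 0.38, 0.74, 1


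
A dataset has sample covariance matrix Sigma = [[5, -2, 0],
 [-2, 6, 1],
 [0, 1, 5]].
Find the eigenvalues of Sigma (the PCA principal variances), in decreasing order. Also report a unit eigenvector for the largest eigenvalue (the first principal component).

Step 1 — characteristic polynomial p(λ) = det(λI - Sigma) = λ³ - tr·λ² + c_1·λ - det, where tr = trace, c_1 = sum of the principal 2×2 minors, det = det(Sigma):
  tr = 5 + 6 + 5 = 16,
  c_1 = (5·6 - (-2)²) + (5·5 - (0)²) + (6·5 - (1)²) = 26 + 25 + 29 = 80,
  det = 5·(6·5 - (1)²) - (-2)·((-2)·5 - (1)·(0)) + (0)·((-2)·(1) - 6·(0)) = 5·(29) - (-2)·(-10) + (0)·(-2) = 125.
  So p(λ) = λ³ - 16λ² + 80λ - 125.
Step 2 — look for an integer root (rational root theorem: any rational root is an integer divisor of 125). Testing λ = 5:
  p(5) = 125 - 400 + 400 - 125 = 0  ✓
  Dividing out (λ - 5): p(λ) = (λ - 5)(λ² - 11λ + 25).
Step 3 — remaining eigenvalues from the quadratic λ² - 11λ + 25 = 0:
  Δ = 11² - 4·25 = 121 - 100 = 21,  λ = (11 ± √21)/2 = (11 ± 4.5826)/2 ≈ 7.7913 or 3.2087.
  Sorted: λ_1 = 7.7913,  λ_2 = 5,  λ_3 = 3.2087  (check: sum = 16 = tr ✓).

Step 4 — unit eigenvector for λ_1 ≈ 7.7913: v spans the null space of (Sigma - λ_1 I), whose rows are
  r_1 = (-2.7913, -2, 0),  r_2 = (-2, -1.7913, 1),  r_3 = (0, 1, -2.7913).
  v is orthogonal to every row, so take v ∝ r_1 × r_2 = ((-2)·(1) - (0)·(-1.7913), (0)·(-2) - (-2.7913)·(1), (-2.7913)·(-1.7913) - (-2)·(-2)) ≈ (-2, 2.7913, 1).
  Rescale (multiply by -1 so the first nonzero entry is positive): u = (2, -2.7913, -1).
  ||u|| = √((2)² + (-2.7913)² + (-1)²) = √(12.7913) ≈ 3.5765,  v_1 = u/||u|| ≈ (0.5592, -0.7805, -0.2796) (||v_1|| = 1).

λ_1 = 7.7913,  λ_2 = 5,  λ_3 = 3.2087;  v_1 ≈ (0.5592, -0.7805, -0.2796)


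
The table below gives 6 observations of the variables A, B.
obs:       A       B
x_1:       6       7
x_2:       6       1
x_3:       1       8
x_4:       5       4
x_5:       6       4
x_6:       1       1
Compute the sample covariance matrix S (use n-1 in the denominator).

Step 1 — column means:
  mean(A) = (6 + 6 + 1 + 5 + 6 + 1) / 6 = 25/6 = 4.1667
  mean(B) = (7 + 1 + 8 + 4 + 4 + 1) / 6 = 25/6 = 4.1667

Step 2 — sample covariance S[i,j] = (1/(n-1)) · Σ_k (x_{k,i} - mean_i) · (x_{k,j} - mean_j), with n-1 = 5.
  S[A,A] = ((1.8333)·(1.8333) + (1.8333)·(1.8333) + (-3.1667)·(-3.1667) + (0.8333)·(0.8333) + (1.8333)·(1.8333) + (-3.1667)·(-3.1667)) / 5 = 30.8333/5 = 6.1667
  S[A,B] = ((1.8333)·(2.8333) + (1.8333)·(-3.1667) + (-3.1667)·(3.8333) + (0.8333)·(-0.1667) + (1.8333)·(-0.1667) + (-3.1667)·(-3.1667)) / 5 = -3.1667/5 = -0.6333
  S[B,B] = ((2.8333)·(2.8333) + (-3.1667)·(-3.1667) + (3.8333)·(3.8333) + (-0.1667)·(-0.1667) + (-0.1667)·(-0.1667) + (-3.1667)·(-3.1667)) / 5 = 42.8333/5 = 8.5667

S is symmetric (S[j,i] = S[i,j]). Assembling:

S = [[6.1667, -0.6333],
 [-0.6333, 8.5667]]


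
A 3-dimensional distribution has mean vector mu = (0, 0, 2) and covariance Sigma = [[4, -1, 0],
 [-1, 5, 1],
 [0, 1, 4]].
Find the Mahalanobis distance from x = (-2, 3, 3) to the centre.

Step 1 — centre the observation: (x - mu) = (-2, 3, 1).

Step 2 — invert Sigma (cofactor / det for 3×3, or solve directly):
  Sigma^{-1} = [[0.2639, 0.0556, -0.0139],
 [0.0556, 0.2222, -0.0556],
 [-0.0139, -0.0556, 0.2639]].

Step 3 — form the quadratic (x - mu)^T · Sigma^{-1} · (x - mu):
  Sigma^{-1} · (x - mu) = (-0.375, 0.5, 0.125).
  (x - mu)^T · [Sigma^{-1} · (x - mu)] = (-2)·(-0.375) + (3)·(0.5) + (1)·(0.125) = 2.375.

Step 4 — take square root: d = √(2.375) ≈ 1.5411.

d(x, mu) = √(2.375) ≈ 1.5411


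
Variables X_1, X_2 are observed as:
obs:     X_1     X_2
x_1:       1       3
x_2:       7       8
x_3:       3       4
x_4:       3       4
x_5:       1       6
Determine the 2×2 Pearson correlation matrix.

Step 1 — column means:
  mean(X_1) = (1 + 7 + 3 + 3 + 1) / 5 = 15/5 = 3
  mean(X_2) = (3 + 8 + 4 + 4 + 6) / 5 = 25/5 = 5

Step 2 — sample variances and covariances s[i,j] = (1/(n-1)) · Σ_k (x_{k,i} - mean_i) · (x_{k,j} - mean_j), with n-1 = 4:
  s[X_1,X_1] = ((-2)·(-2) + (4)·(4) + (0)·(0) + (0)·(0) + (-2)·(-2)) / 4 = 24/4 = 6
  s[X_1,X_2] = ((-2)·(-2) + (4)·(3) + (0)·(-1) + (0)·(-1) + (-2)·(1)) / 4 = 14/4 = 3.5
  s[X_2,X_2] = ((-2)·(-2) + (3)·(3) + (-1)·(-1) + (-1)·(-1) + (1)·(1)) / 4 = 16/4 = 4
  Sample standard deviations s_i = √(s[i,i]):
  s(X_1) = √(6) = 2.4495
  s(X_2) = √(4) = 2

Step 3 — r_{ij} = s_{ij} / (s_i · s_j):
  r[X_1,X_1] = 1 (diagonal).
  r[X_1,X_2] = 3.5 / (2.4495 · 2) = 3.5 / 4.899 = 0.7144
  r[X_2,X_2] = 1 (diagonal).

R is symmetric with unit diagonal. Assembling:

R = [[1, 0.7144],
 [0.7144, 1]]


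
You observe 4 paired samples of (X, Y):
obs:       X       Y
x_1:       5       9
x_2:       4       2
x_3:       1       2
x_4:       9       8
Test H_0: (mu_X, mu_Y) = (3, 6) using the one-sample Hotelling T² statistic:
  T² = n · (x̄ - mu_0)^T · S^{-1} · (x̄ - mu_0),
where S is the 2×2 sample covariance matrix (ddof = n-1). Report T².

Step 1 — sample mean vector:
  mean(X) = (5 + 4 + 1 + 9) / 4 = 19/4 = 4.75
  mean(Y) = (9 + 2 + 2 + 8) / 4 = 21/4 = 5.25
  x̄ = (4.75, 5.25),  deviation x̄ - mu_0 = (4.75, 5.25) - (3, 6) = (1.75, -0.75).

Step 2 — sample covariance matrix, S[i,j] = (1/(n-1)) · Σ_k (x_{k,i} - mean_i) · (x_{k,j} - mean_j), divisor n-1 = 3:
  S[X,X] = ((0.25)·(0.25) + (-0.75)·(-0.75) + (-3.75)·(-3.75) + (4.25)·(4.25)) / 3 = 32.75/3 = 10.9167
  S[X,Y] = ((0.25)·(3.75) + (-0.75)·(-3.25) + (-3.75)·(-3.25) + (4.25)·(2.75)) / 3 = 27.25/3 = 9.0833
  S[Y,Y] = ((3.75)·(3.75) + (-3.25)·(-3.25) + (-3.25)·(-3.25) + (2.75)·(2.75)) / 3 = 42.75/3 = 14.25
  S = [[10.9167, 9.0833],
 [9.0833, 14.25]].

Step 3 — invert S. det(S) = 10.9167·14.25 - (9.0833)² = 73.0556.
  S^{-1} = (1/det) · [[d, -b], [-b, a]] = [[0.1951, -0.1243],
 [-0.1243, 0.1494]].

Step 4 — quadratic form (x̄ - mu_0)^T · S^{-1} · (x̄ - mu_0):
  S^{-1} · (x̄ - mu_0) = (0.4346, -0.3297),
  (x̄ - mu_0)^T · [...] = (1.75)·(0.4346) + (-0.75)·(-0.3297) = 1.0078.

Step 5 — scale by n: T² = 4 · 1.0078 = 4.0312.

T² ≈ 4.0312


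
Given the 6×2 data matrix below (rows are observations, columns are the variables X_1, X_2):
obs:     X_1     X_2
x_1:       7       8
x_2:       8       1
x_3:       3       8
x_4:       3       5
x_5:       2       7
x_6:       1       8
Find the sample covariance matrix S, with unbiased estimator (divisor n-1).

Step 1 — column means:
  mean(X_1) = (7 + 8 + 3 + 3 + 2 + 1) / 6 = 24/6 = 4
  mean(X_2) = (8 + 1 + 8 + 5 + 7 + 8) / 6 = 37/6 = 6.1667

Step 2 — sample covariance S[i,j] = (1/(n-1)) · Σ_k (x_{k,i} - mean_i) · (x_{k,j} - mean_j), with n-1 = 5.
  S[X_1,X_1] = ((3)·(3) + (4)·(4) + (-1)·(-1) + (-1)·(-1) + (-2)·(-2) + (-3)·(-3)) / 5 = 40/5 = 8
  S[X_1,X_2] = ((3)·(1.8333) + (4)·(-5.1667) + (-1)·(1.8333) + (-1)·(-1.1667) + (-2)·(0.8333) + (-3)·(1.8333)) / 5 = -23/5 = -4.6
  S[X_2,X_2] = ((1.8333)·(1.8333) + (-5.1667)·(-5.1667) + (1.8333)·(1.8333) + (-1.1667)·(-1.1667) + (0.8333)·(0.8333) + (1.8333)·(1.8333)) / 5 = 38.8333/5 = 7.7667

S is symmetric (S[j,i] = S[i,j]). Assembling:

S = [[8, -4.6],
 [-4.6, 7.7667]]


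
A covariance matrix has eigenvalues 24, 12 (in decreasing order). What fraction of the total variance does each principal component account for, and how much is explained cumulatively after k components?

Step 1 — total variance = trace(Sigma) = Σ λ_i = 24 + 12 = 36.

Step 2 — fraction explained by component i = λ_i / Σ λ:
  PC1: 24/36 = 0.6667
  PC2: 12/36 = 0.3333

Step 3 — cumulative fraction after k components = (λ_1 + ... + λ_k) / Σ λ:
  k = 1: 24/36 = 0.6667
  k = 2: (24 + 12)/36 = 36/36 = 1

Summary (fraction, with percent):

explained: PC1 0.6667 (66.67%), PC2 0.3333 (33.33%);  cumulative: 0.6667, 1


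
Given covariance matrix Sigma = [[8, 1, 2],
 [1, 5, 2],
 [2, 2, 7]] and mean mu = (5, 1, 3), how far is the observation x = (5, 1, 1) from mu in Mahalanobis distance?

Step 1 — centre the observation: (x - mu) = (0, 0, -2).

Step 2 — invert Sigma (cofactor / det for 3×3, or solve directly):
  Sigma^{-1} = [[0.1354, -0.0131, -0.0349],
 [-0.0131, 0.2271, -0.0611],
 [-0.0349, -0.0611, 0.1703]].

Step 3 — form the quadratic (x - mu)^T · Sigma^{-1} · (x - mu):
  Sigma^{-1} · (x - mu) = (0.0699, 0.1223, -0.3406).
  (x - mu)^T · [Sigma^{-1} · (x - mu)] = (0)·(0.0699) + (0)·(0.1223) + (-2)·(-0.3406) = 0.6812.

Step 4 — take square root: d = √(0.6812) ≈ 0.8254.

d(x, mu) = √(0.6812) ≈ 0.8254


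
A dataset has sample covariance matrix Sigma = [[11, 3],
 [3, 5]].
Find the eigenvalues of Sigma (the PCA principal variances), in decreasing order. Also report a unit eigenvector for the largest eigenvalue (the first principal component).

Step 1 — characteristic polynomial of 2×2 Sigma:
  det(Sigma - λI) = λ² - trace · λ + det = 0.
  trace = 11 + 5 = 16, det = 11·5 - (3)² = 46.
Step 2 — discriminant:
  Δ = trace² - 4·det = 256 - 184 = 72.
Step 3 — eigenvalues:
  λ = (trace ± √Δ)/2 = (16 ± 8.4853)/2,
  λ_1 = 12.2426,  λ_2 = 3.7574.

Step 4 — unit eigenvector for λ_1: solve (Sigma - λ_1 I)v = 0. First row:
  (11 - 12.2426)·v_x + (3)·v_y = 0, i.e. (-1.2426)·v_x + (3)·v_y = 0,
  so v ∝ (b, λ_1 - a) = (3, 1.2426) = u.
  ||u|| = √((3)² + (1.2426)²) = √(10.5442) ≈ 3.2472,
  v_1 = u/||u|| ≈ (0.9239, 0.3827) (||v_1|| = 1).

λ_1 = 12.2426,  λ_2 = 3.7574;  v_1 ≈ (0.9239, 0.3827)


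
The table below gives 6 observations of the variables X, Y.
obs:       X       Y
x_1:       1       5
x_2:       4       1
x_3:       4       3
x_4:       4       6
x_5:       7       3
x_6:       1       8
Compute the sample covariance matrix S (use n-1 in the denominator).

Step 1 — column means:
  mean(X) = (1 + 4 + 4 + 4 + 7 + 1) / 6 = 21/6 = 3.5
  mean(Y) = (5 + 1 + 3 + 6 + 3 + 8) / 6 = 26/6 = 4.3333

Step 2 — sample covariance S[i,j] = (1/(n-1)) · Σ_k (x_{k,i} - mean_i) · (x_{k,j} - mean_j), with n-1 = 5.
  S[X,X] = ((-2.5)·(-2.5) + (0.5)·(0.5) + (0.5)·(0.5) + (0.5)·(0.5) + (3.5)·(3.5) + (-2.5)·(-2.5)) / 5 = 25.5/5 = 5.1
  S[X,Y] = ((-2.5)·(0.6667) + (0.5)·(-3.3333) + (0.5)·(-1.3333) + (0.5)·(1.6667) + (3.5)·(-1.3333) + (-2.5)·(3.6667)) / 5 = -17/5 = -3.4
  S[Y,Y] = ((0.6667)·(0.6667) + (-3.3333)·(-3.3333) + (-1.3333)·(-1.3333) + (1.6667)·(1.6667) + (-1.3333)·(-1.3333) + (3.6667)·(3.6667)) / 5 = 31.3333/5 = 6.2667

S is symmetric (S[j,i] = S[i,j]). Assembling:

S = [[5.1, -3.4],
 [-3.4, 6.2667]]


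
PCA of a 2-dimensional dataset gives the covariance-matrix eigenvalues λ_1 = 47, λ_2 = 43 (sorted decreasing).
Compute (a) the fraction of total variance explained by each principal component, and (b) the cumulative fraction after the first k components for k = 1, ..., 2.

Step 1 — total variance = trace(Sigma) = Σ λ_i = 47 + 43 = 90.

Step 2 — fraction explained by component i = λ_i / Σ λ:
  PC1: 47/90 = 0.5222
  PC2: 43/90 = 0.4778

Step 3 — cumulative fraction after k components = (λ_1 + ... + λ_k) / Σ λ:
  k = 1: 47/90 = 0.5222
  k = 2: (47 + 43)/90 = 90/90 = 1

Summary (fraction, with percent):

explained: PC1 0.5222 (52.22%), PC2 0.4778 (47.78%);  cumulative: 0.5222, 1


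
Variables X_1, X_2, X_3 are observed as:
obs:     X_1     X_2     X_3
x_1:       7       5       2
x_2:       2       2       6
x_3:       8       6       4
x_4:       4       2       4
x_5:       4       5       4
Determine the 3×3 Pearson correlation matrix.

Step 1 — column means:
  mean(X_1) = (7 + 2 + 8 + 4 + 4) / 5 = 25/5 = 5
  mean(X_2) = (5 + 2 + 6 + 2 + 5) / 5 = 20/5 = 4
  mean(X_3) = (2 + 6 + 4 + 4 + 4) / 5 = 20/5 = 4

Step 2 — sample variances and covariances s[i,j] = (1/(n-1)) · Σ_k (x_{k,i} - mean_i) · (x_{k,j} - mean_j), with n-1 = 4:
  s[X_1,X_1] = ((2)·(2) + (-3)·(-3) + (3)·(3) + (-1)·(-1) + (-1)·(-1)) / 4 = 24/4 = 6
  s[X_1,X_2] = ((2)·(1) + (-3)·(-2) + (3)·(2) + (-1)·(-2) + (-1)·(1)) / 4 = 15/4 = 3.75
  s[X_1,X_3] = ((2)·(-2) + (-3)·(2) + (3)·(0) + (-1)·(0) + (-1)·(0)) / 4 = -10/4 = -2.5
  s[X_2,X_2] = ((1)·(1) + (-2)·(-2) + (2)·(2) + (-2)·(-2) + (1)·(1)) / 4 = 14/4 = 3.5
  s[X_2,X_3] = ((1)·(-2) + (-2)·(2) + (2)·(0) + (-2)·(0) + (1)·(0)) / 4 = -6/4 = -1.5
  s[X_3,X_3] = ((-2)·(-2) + (2)·(2) + (0)·(0) + (0)·(0) + (0)·(0)) / 4 = 8/4 = 2
  Sample standard deviations s_i = √(s[i,i]):
  s(X_1) = √(6) = 2.4495
  s(X_2) = √(3.5) = 1.8708
  s(X_3) = √(2) = 1.4142

Step 3 — r_{ij} = s_{ij} / (s_i · s_j):
  r[X_1,X_1] = 1 (diagonal).
  r[X_1,X_2] = 3.75 / (2.4495 · 1.8708) = 3.75 / 4.5826 = 0.8183
  r[X_1,X_3] = -2.5 / (2.4495 · 1.4142) = -2.5 / 3.4641 = -0.7217
  r[X_2,X_2] = 1 (diagonal).
  r[X_2,X_3] = -1.5 / (1.8708 · 1.4142) = -1.5 / 2.6458 = -0.5669
  r[X_3,X_3] = 1 (diagonal).

R is symmetric with unit diagonal. Assembling:

R = [[1, 0.8183, -0.7217],
 [0.8183, 1, -0.5669],
 [-0.7217, -0.5669, 1]]


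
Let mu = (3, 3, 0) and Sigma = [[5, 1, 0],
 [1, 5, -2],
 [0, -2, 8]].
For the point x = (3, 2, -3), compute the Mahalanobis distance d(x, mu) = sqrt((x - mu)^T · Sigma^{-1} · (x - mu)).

Step 1 — centre the observation: (x - mu) = (0, -1, -3).

Step 2 — invert Sigma (cofactor / det for 3×3, or solve directly):
  Sigma^{-1} = [[0.2093, -0.0465, -0.0116],
 [-0.0465, 0.2326, 0.0581],
 [-0.0116, 0.0581, 0.1395]].

Step 3 — form the quadratic (x - mu)^T · Sigma^{-1} · (x - mu):
  Sigma^{-1} · (x - mu) = (0.0814, -0.407, -0.4767).
  (x - mu)^T · [Sigma^{-1} · (x - mu)] = (0)·(0.0814) + (-1)·(-0.407) + (-3)·(-0.4767) = 1.8372.

Step 4 — take square root: d = √(1.8372) ≈ 1.3554.

d(x, mu) = √(1.8372) ≈ 1.3554


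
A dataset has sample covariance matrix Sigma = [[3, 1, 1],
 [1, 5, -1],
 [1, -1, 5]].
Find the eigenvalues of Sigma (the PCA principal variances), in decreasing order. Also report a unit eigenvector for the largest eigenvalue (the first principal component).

Step 1 — characteristic polynomial p(λ) = det(λI - Sigma) = λ³ - tr·λ² + c_1·λ - det, where tr = trace, c_1 = sum of the principal 2×2 minors, det = det(Sigma):
  tr = 3 + 5 + 5 = 13,
  c_1 = (3·5 - (1)²) + (3·5 - (1)²) + (5·5 - (-1)²) = 14 + 14 + 24 = 52,
  det = 3·(5·5 - (-1)²) - (1)·((1)·5 - (-1)·(1)) + (1)·((1)·(-1) - 5·(1)) = 3·(24) - (1)·(6) + (1)·(-6) = 60.
  So p(λ) = λ³ - 13λ² + 52λ - 60.
Step 2 — look for an integer root (rational root theorem: any rational root is an integer divisor of 60). Testing λ = 2:
  p(2) = 8 - 52 + 104 - 60 = 0  ✓
  Dividing out (λ - 2): p(λ) = (λ - 2)(λ² - 11λ + 30).
Step 3 — remaining eigenvalues from the quadratic λ² - 11λ + 30 = 0:
  Δ = 11² - 4·30 = 121 - 120 = 1,  λ = (11 ± √1)/2 = (11 ± 1)/2 = 6 or 5.
  Sorted: λ_1 = 6,  λ_2 = 5,  λ_3 = 2  (check: sum = 13 = tr ✓).

Step 4 — unit eigenvector for λ_1 = 6: v spans the null space of (Sigma - λ_1 I), whose rows are
  r_1 = (-3, 1, 1),  r_2 = (1, -1, -1),  r_3 = (1, -1, -1).
  v is orthogonal to every row, so take v ∝ r_1 × r_2 = ((1)·(-1) - (1)·(-1), (1)·(1) - (-3)·(-1), (-3)·(-1) - (1)·(1)) = (0, -2, 2).
  Rescale (divide by 2; multiply by -1 so the first nonzero entry is positive): u = (0, 1, -1).
  ||u|| = √((0)² + (1)² + (-1)²) = √(2) ≈ 1.4142,  v_1 = u/||u|| ≈ (0, 0.7071, -0.7071) (||v_1|| = 1).

λ_1 = 6,  λ_2 = 5,  λ_3 = 2;  v_1 ≈ (0, 0.7071, -0.7071)


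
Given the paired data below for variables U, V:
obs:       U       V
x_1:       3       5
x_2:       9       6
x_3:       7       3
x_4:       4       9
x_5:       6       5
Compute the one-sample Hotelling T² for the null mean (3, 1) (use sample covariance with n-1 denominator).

Step 1 — sample mean vector:
  mean(U) = (3 + 9 + 7 + 4 + 6) / 5 = 29/5 = 5.8
  mean(V) = (5 + 6 + 3 + 9 + 5) / 5 = 28/5 = 5.6
  x̄ = (5.8, 5.6),  deviation x̄ - mu_0 = (5.8, 5.6) - (3, 1) = (2.8, 4.6).

Step 2 — sample covariance matrix, S[i,j] = (1/(n-1)) · Σ_k (x_{k,i} - mean_i) · (x_{k,j} - mean_j), divisor n-1 = 4:
  S[U,U] = ((-2.8)·(-2.8) + (3.2)·(3.2) + (1.2)·(1.2) + (-1.8)·(-1.8) + (0.2)·(0.2)) / 4 = 22.8/4 = 5.7
  S[U,V] = ((-2.8)·(-0.6) + (3.2)·(0.4) + (1.2)·(-2.6) + (-1.8)·(3.4) + (0.2)·(-0.6)) / 4 = -6.4/4 = -1.6
  S[V,V] = ((-0.6)·(-0.6) + (0.4)·(0.4) + (-2.6)·(-2.6) + (3.4)·(3.4) + (-0.6)·(-0.6)) / 4 = 19.2/4 = 4.8
  S = [[5.7, -1.6],
 [-1.6, 4.8]].

Step 3 — invert S. det(S) = 5.7·4.8 - (-1.6)² = 24.8.
  S^{-1} = (1/det) · [[d, -b], [-b, a]] = [[0.1935, 0.0645],
 [0.0645, 0.2298]].

Step 4 — quadratic form (x̄ - mu_0)^T · S^{-1} · (x̄ - mu_0):
  S^{-1} · (x̄ - mu_0) = (0.8387, 1.2379),
  (x̄ - mu_0)^T · [...] = (2.8)·(0.8387) + (4.6)·(1.2379) = 8.0427.

Step 5 — scale by n: T² = 5 · 8.0427 = 40.2137.

T² ≈ 40.2137


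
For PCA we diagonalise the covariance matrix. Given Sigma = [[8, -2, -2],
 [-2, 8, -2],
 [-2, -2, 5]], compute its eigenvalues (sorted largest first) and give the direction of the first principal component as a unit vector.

Step 1 — characteristic polynomial p(λ) = det(λI - Sigma) = λ³ - tr·λ² + c_1·λ - det, where tr = trace, c_1 = sum of the principal 2×2 minors, det = det(Sigma):
  tr = 8 + 8 + 5 = 21,
  c_1 = (8·8 - (-2)²) + (8·5 - (-2)²) + (8·5 - (-2)²) = 60 + 36 + 36 = 132,
  det = 8·(8·5 - (-2)²) - (-2)·((-2)·5 - (-2)·(-2)) + (-2)·((-2)·(-2) - 8·(-2)) = 8·(36) - (-2)·(-14) + (-2)·(20) = 220.
  So p(λ) = λ³ - 21λ² + 132λ - 220.
Step 2 — look for an integer root (rational root theorem: any rational root is an integer divisor of 220). Testing λ = 10:
  p(10) = 1000 - 2100 + 1320 - 220 = 0  ✓
  Dividing out (λ - 10): p(λ) = (λ - 10)(λ² - 11λ + 22).
Step 3 — remaining eigenvalues from the quadratic λ² - 11λ + 22 = 0:
  Δ = 11² - 4·22 = 121 - 88 = 33,  λ = (11 ± √33)/2 = (11 ± 5.7446)/2 ≈ 8.3723 or 2.6277.
  Sorted: λ_1 = 10,  λ_2 = 8.3723,  λ_3 = 2.6277  (check: sum = 21 = tr ✓).

Step 4 — unit eigenvector for λ_1 = 10: v spans the null space of (Sigma - λ_1 I), whose rows are
  r_1 = (-2, -2, -2),  r_2 = (-2, -2, -2),  r_3 = (-2, -2, -5).
  v is orthogonal to every row, so take v ∝ r_1 × r_3 = ((-2)·(-5) - (-2)·(-2), (-2)·(-2) - (-2)·(-5), (-2)·(-2) - (-2)·(-2)) = (6, -6, 0).
  Rescale (divide by 6): u = (1, -1, 0).
  ||u|| = √((1)² + (-1)² + (0)²) = √(2) ≈ 1.4142,  v_1 = u/||u|| ≈ (0.7071, -0.7071, 0) (||v_1|| = 1).

λ_1 = 10,  λ_2 = 8.3723,  λ_3 = 2.6277;  v_1 ≈ (0.7071, -0.7071, 0)


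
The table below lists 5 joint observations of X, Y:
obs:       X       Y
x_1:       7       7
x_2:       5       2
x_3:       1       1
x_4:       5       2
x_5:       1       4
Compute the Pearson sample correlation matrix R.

Step 1 — column means:
  mean(X) = (7 + 5 + 1 + 5 + 1) / 5 = 19/5 = 3.8
  mean(Y) = (7 + 2 + 1 + 2 + 4) / 5 = 16/5 = 3.2

Step 2 — sample variances and covariances s[i,j] = (1/(n-1)) · Σ_k (x_{k,i} - mean_i) · (x_{k,j} - mean_j), with n-1 = 4:
  s[X,X] = ((3.2)·(3.2) + (1.2)·(1.2) + (-2.8)·(-2.8) + (1.2)·(1.2) + (-2.8)·(-2.8)) / 4 = 28.8/4 = 7.2
  s[X,Y] = ((3.2)·(3.8) + (1.2)·(-1.2) + (-2.8)·(-2.2) + (1.2)·(-1.2) + (-2.8)·(0.8)) / 4 = 13.2/4 = 3.3
  s[Y,Y] = ((3.8)·(3.8) + (-1.2)·(-1.2) + (-2.2)·(-2.2) + (-1.2)·(-1.2) + (0.8)·(0.8)) / 4 = 22.8/4 = 5.7
  Sample standard deviations s_i = √(s[i,i]):
  s(X) = √(7.2) = 2.6833
  s(Y) = √(5.7) = 2.3875

Step 3 — r_{ij} = s_{ij} / (s_i · s_j):
  r[X,X] = 1 (diagonal).
  r[X,Y] = 3.3 / (2.6833 · 2.3875) = 3.3 / 6.4062 = 0.5151
  r[Y,Y] = 1 (diagonal).

R is symmetric with unit diagonal. Assembling:

R = [[1, 0.5151],
 [0.5151, 1]]


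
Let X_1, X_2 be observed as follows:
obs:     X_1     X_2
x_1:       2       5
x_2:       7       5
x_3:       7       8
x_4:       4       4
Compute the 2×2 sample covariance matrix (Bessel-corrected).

Step 1 — column means:
  mean(X_1) = (2 + 7 + 7 + 4) / 4 = 20/4 = 5
  mean(X_2) = (5 + 5 + 8 + 4) / 4 = 22/4 = 5.5

Step 2 — sample covariance S[i,j] = (1/(n-1)) · Σ_k (x_{k,i} - mean_i) · (x_{k,j} - mean_j), with n-1 = 3.
  S[X_1,X_1] = ((-3)·(-3) + (2)·(2) + (2)·(2) + (-1)·(-1)) / 3 = 18/3 = 6
  S[X_1,X_2] = ((-3)·(-0.5) + (2)·(-0.5) + (2)·(2.5) + (-1)·(-1.5)) / 3 = 7/3 = 2.3333
  S[X_2,X_2] = ((-0.5)·(-0.5) + (-0.5)·(-0.5) + (2.5)·(2.5) + (-1.5)·(-1.5)) / 3 = 9/3 = 3

S is symmetric (S[j,i] = S[i,j]). Assembling:

S = [[6, 2.3333],
 [2.3333, 3]]


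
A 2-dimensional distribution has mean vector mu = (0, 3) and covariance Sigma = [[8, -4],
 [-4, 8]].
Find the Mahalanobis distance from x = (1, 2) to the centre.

Step 1 — centre the observation: (x - mu) = (1, -1).

Step 2 — invert Sigma. det(Sigma) = 8·8 - (-4)² = 48.
  Sigma^{-1} = (1/det) · [[d, -b], [-b, a]] = [[0.1667, 0.0833],
 [0.0833, 0.1667]].

Step 3 — form the quadratic (x - mu)^T · Sigma^{-1} · (x - mu):
  Sigma^{-1} · (x - mu) = (0.0833, -0.0833).
  (x - mu)^T · [Sigma^{-1} · (x - mu)] = (1)·(0.0833) + (-1)·(-0.0833) = 0.1667.

Step 4 — take square root: d = √(0.1667) ≈ 0.4082.

d(x, mu) = √(0.1667) ≈ 0.4082


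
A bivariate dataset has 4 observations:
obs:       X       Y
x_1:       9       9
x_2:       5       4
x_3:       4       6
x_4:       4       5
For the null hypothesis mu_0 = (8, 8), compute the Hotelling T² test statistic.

Step 1 — sample mean vector:
  mean(X) = (9 + 5 + 4 + 4) / 4 = 22/4 = 5.5
  mean(Y) = (9 + 4 + 6 + 5) / 4 = 24/4 = 6
  x̄ = (5.5, 6),  deviation x̄ - mu_0 = (5.5, 6) - (8, 8) = (-2.5, -2).

Step 2 — sample covariance matrix, S[i,j] = (1/(n-1)) · Σ_k (x_{k,i} - mean_i) · (x_{k,j} - mean_j), divisor n-1 = 3:
  S[X,X] = ((3.5)·(3.5) + (-0.5)·(-0.5) + (-1.5)·(-1.5) + (-1.5)·(-1.5)) / 3 = 17/3 = 5.6667
  S[X,Y] = ((3.5)·(3) + (-0.5)·(-2) + (-1.5)·(0) + (-1.5)·(-1)) / 3 = 13/3 = 4.3333
  S[Y,Y] = ((3)·(3) + (-2)·(-2) + (0)·(0) + (-1)·(-1)) / 3 = 14/3 = 4.6667
  S = [[5.6667, 4.3333],
 [4.3333, 4.6667]].

Step 3 — invert S. det(S) = 5.6667·4.6667 - (4.3333)² = 7.6667.
  S^{-1} = (1/det) · [[d, -b], [-b, a]] = [[0.6087, -0.5652],
 [-0.5652, 0.7391]].

Step 4 — quadratic form (x̄ - mu_0)^T · S^{-1} · (x̄ - mu_0):
  S^{-1} · (x̄ - mu_0) = (-0.3913, -0.0652),
  (x̄ - mu_0)^T · [...] = (-2.5)·(-0.3913) + (-2)·(-0.0652) = 1.1087.

Step 5 — scale by n: T² = 4 · 1.1087 = 4.4348.

T² ≈ 4.4348


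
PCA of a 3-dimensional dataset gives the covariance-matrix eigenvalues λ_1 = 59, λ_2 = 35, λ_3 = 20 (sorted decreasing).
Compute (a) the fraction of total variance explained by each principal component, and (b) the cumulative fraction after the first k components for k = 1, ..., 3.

Step 1 — total variance = trace(Sigma) = Σ λ_i = 59 + 35 + 20 = 114.

Step 2 — fraction explained by component i = λ_i / Σ λ:
  PC1: 59/114 = 0.5175
  PC2: 35/114 = 0.307
  PC3: 20/114 = 0.1754

Step 3 — cumulative fraction after k components = (λ_1 + ... + λ_k) / Σ λ:
  k = 1: 59/114 = 0.5175
  k = 2: (59 + 35)/114 = 94/114 = 0.8246
  k = 3: (59 + 35 + 20)/114 = 114/114 = 1

Summary (fraction, with percent):

explained: PC1 0.5175 (51.75%), PC2 0.307 (30.7%), PC3 0.1754 (17.54%);  cumulative: 0.5175, 0.8246, 1


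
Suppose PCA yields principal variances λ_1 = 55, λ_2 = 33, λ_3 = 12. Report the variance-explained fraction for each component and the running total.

Step 1 — total variance = trace(Sigma) = Σ λ_i = 55 + 33 + 12 = 100.

Step 2 — fraction explained by component i = λ_i / Σ λ:
  PC1: 55/100 = 0.55
  PC2: 33/100 = 0.33
  PC3: 12/100 = 0.12

Step 3 — cumulative fraction after k components = (λ_1 + ... + λ_k) / Σ λ:
  k = 1: 55/100 = 0.55
  k = 2: (55 + 33)/100 = 88/100 = 0.88
  k = 3: (55 + 33 + 12)/100 = 100/100 = 1

Summary (fraction, with percent):

explained: PC1 0.55 (55%), PC2 0.33 (33%), PC3 0.12 (12%);  cumulative: 0.55, 0.88, 1


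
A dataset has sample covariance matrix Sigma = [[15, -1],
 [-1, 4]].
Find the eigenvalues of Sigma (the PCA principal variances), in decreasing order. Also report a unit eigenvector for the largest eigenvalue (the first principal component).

Step 1 — characteristic polynomial of 2×2 Sigma:
  det(Sigma - λI) = λ² - trace · λ + det = 0.
  trace = 15 + 4 = 19, det = 15·4 - (-1)² = 59.
Step 2 — discriminant:
  Δ = trace² - 4·det = 361 - 236 = 125.
Step 3 — eigenvalues:
  λ = (trace ± √Δ)/2 = (19 ± 11.1803)/2,
  λ_1 = 15.0902,  λ_2 = 3.9098.

Step 4 — unit eigenvector for λ_1: solve (Sigma - λ_1 I)v = 0. First row:
  (15 - 15.0902)·v_x + (-1)·v_y = 0, i.e. (-0.0902)·v_x + (-1)·v_y = 0,
  so v ∝ (b, λ_1 - a) = (-1, 0.0902); multiply by -1 so the first entry is positive: u = (1, -0.0902).
  ||u|| = √((1)² + (-0.0902)²) = √(1.0081) ≈ 1.0041,
  v_1 = u/||u|| ≈ (0.996, -0.0898) (||v_1|| = 1).

λ_1 = 15.0902,  λ_2 = 3.9098;  v_1 ≈ (0.996, -0.0898)
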